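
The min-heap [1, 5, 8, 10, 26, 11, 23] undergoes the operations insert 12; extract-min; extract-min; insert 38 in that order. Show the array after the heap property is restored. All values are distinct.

insert 12:
  append 12 at index 7 → [1, 5, 8, 10, 26, 11, 23, 12] (no swap needed)
extract-min → returns 1:
  remove root 1; move last element 12 to root → [12, 5, 8, 10, 26, 11, 23]
  12 vs smaller child 5 at index 1, swap → [5, 12, 8, 10, 26, 11, 23]
  12 vs smaller child 10 at index 3, swap → [5, 10, 8, 12, 26, 11, 23]
extract-min → returns 5:
  remove root 5; move last element 23 to root → [23, 10, 8, 12, 26, 11]
  23 vs smaller child 8 at index 2, swap → [8, 10, 23, 12, 26, 11]
  23 vs only child 11 at index 5, swap → [8, 10, 11, 12, 26, 23]
insert 38:
  append 38 at index 6 → [8, 10, 11, 12, 26, 23, 38] (no swap needed)

[8, 10, 11, 12, 26, 23, 38]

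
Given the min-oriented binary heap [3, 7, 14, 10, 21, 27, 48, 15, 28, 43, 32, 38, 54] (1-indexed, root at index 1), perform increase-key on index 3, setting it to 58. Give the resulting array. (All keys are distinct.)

set index 3 from 14 to 58 → [3, 7, 58, 10, 21, 27, 48, 15, 28, 43, 32, 38, 54]
58 vs smaller child 27 at index 6, swap → [3, 7, 27, 10, 21, 58, 48, 15, 28, 43, 32, 38, 54]
58 vs smaller child 38 at index 12, swap → [3, 7, 27, 10, 21, 38, 48, 15, 28, 43, 32, 58, 54]

[3, 7, 27, 10, 21, 38, 48, 15, 28, 43, 32, 58, 54]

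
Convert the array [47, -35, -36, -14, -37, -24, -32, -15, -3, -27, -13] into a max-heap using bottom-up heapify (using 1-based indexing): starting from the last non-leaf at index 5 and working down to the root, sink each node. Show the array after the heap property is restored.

[47, -3, -24, -14, -13, -36, -32, -15, -35, -27, -37]

sift down from index 5:
  -37 vs larger child -13 at index 11, swap → [47, -35, -36, -14, -13, -24, -32, -15, -3, -27, -37]
sift down from index 4:
  -14 vs larger child -3 at index 9, swap → [47, -35, -36, -3, -13, -24, -32, -15, -14, -27, -37]
sift down from index 3:
  -36 vs larger child -24 at index 6, swap → [47, -35, -24, -3, -13, -36, -32, -15, -14, -27, -37]
sift down from index 2:
  -35 vs larger child -3 at index 4, swap → [47, -3, -24, -35, -13, -36, -32, -15, -14, -27, -37]
  -35 vs larger child -14 at index 9, swap → [47, -3, -24, -14, -13, -36, -32, -15, -35, -27, -37]
sift down from index 1: already satisfies heap property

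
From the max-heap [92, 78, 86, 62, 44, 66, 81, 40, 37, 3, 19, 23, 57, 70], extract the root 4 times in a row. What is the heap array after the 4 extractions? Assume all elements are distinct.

[70, 62, 66, 40, 44, 19, 57, 23, 37, 3]

extract-max #1 returns 92:
  remove root 92; move last element 70 to root → [70, 78, 86, 62, 44, 66, 81, 40, 37, 3, 19, 23, 57]
  70 vs larger child 86 at index 2, swap → [86, 78, 70, 62, 44, 66, 81, 40, 37, 3, 19, 23, 57]
  70 vs larger child 81 at index 6, swap → [86, 78, 81, 62, 44, 66, 70, 40, 37, 3, 19, 23, 57]
extract-max #2 returns 86:
  remove root 86; move last element 57 to root → [57, 78, 81, 62, 44, 66, 70, 40, 37, 3, 19, 23]
  57 vs larger child 81 at index 2, swap → [81, 78, 57, 62, 44, 66, 70, 40, 37, 3, 19, 23]
  57 vs larger child 70 at index 6, swap → [81, 78, 70, 62, 44, 66, 57, 40, 37, 3, 19, 23]
extract-max #3 returns 81:
  remove root 81; move last element 23 to root → [23, 78, 70, 62, 44, 66, 57, 40, 37, 3, 19]
  23 vs larger child 78 at index 1, swap → [78, 23, 70, 62, 44, 66, 57, 40, 37, 3, 19]
  23 vs larger child 62 at index 3, swap → [78, 62, 70, 23, 44, 66, 57, 40, 37, 3, 19]
  23 vs larger child 40 at index 7, swap → [78, 62, 70, 40, 44, 66, 57, 23, 37, 3, 19]
extract-max #4 returns 78:
  remove root 78; move last element 19 to root → [19, 62, 70, 40, 44, 66, 57, 23, 37, 3]
  19 vs larger child 70 at index 2, swap → [70, 62, 19, 40, 44, 66, 57, 23, 37, 3]
  19 vs larger child 66 at index 5, swap → [70, 62, 66, 40, 44, 19, 57, 23, 37, 3]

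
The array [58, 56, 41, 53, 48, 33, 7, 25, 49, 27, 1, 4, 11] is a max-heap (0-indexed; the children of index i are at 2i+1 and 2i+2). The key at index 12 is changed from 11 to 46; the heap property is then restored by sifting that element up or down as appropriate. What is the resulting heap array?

set index 12 from 11 to 46 → [58, 56, 41, 53, 48, 33, 7, 25, 49, 27, 1, 4, 46]
46 > parent 33 at index 5, swap → [58, 56, 41, 53, 48, 46, 7, 25, 49, 27, 1, 4, 33]
46 > parent 41 at index 2, swap → [58, 56, 46, 53, 48, 41, 7, 25, 49, 27, 1, 4, 33]

[58, 56, 46, 53, 48, 41, 7, 25, 49, 27, 1, 4, 33]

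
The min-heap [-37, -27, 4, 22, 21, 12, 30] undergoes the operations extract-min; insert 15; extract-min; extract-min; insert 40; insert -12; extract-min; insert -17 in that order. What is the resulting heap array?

[-17, 21, 12, 22, 30, 40, 15]

extract-min → returns -37:
  remove root -37; move last element 30 to root → [30, -27, 4, 22, 21, 12]
  30 vs smaller child -27 at index 1, swap → [-27, 30, 4, 22, 21, 12]
  30 vs smaller child 21 at index 4, swap → [-27, 21, 4, 22, 30, 12]
insert 15:
  append 15 at index 6 → [-27, 21, 4, 22, 30, 12, 15] (no swap needed)
extract-min → returns -27:
  remove root -27; move last element 15 to root → [15, 21, 4, 22, 30, 12]
  15 vs smaller child 4 at index 2, swap → [4, 21, 15, 22, 30, 12]
  15 vs only child 12 at index 5, swap → [4, 21, 12, 22, 30, 15]
extract-min → returns 4:
  remove root 4; move last element 15 to root → [15, 21, 12, 22, 30]
  15 vs smaller child 12 at index 2, swap → [12, 21, 15, 22, 30]
insert 40:
  append 40 at index 5 → [12, 21, 15, 22, 30, 40] (no swap needed)
insert -12:
  append -12 at index 6 → [12, 21, 15, 22, 30, 40, -12]
  -12 < parent 15 at index 2, swap → [12, 21, -12, 22, 30, 40, 15]
  -12 < parent 12 at index 0, swap → [-12, 21, 12, 22, 30, 40, 15]
extract-min → returns -12:
  remove root -12; move last element 15 to root → [15, 21, 12, 22, 30, 40]
  15 vs smaller child 12 at index 2, swap → [12, 21, 15, 22, 30, 40]
insert -17:
  append -17 at index 6 → [12, 21, 15, 22, 30, 40, -17]
  -17 < parent 15 at index 2, swap → [12, 21, -17, 22, 30, 40, 15]
  -17 < parent 12 at index 0, swap → [-17, 21, 12, 22, 30, 40, 15]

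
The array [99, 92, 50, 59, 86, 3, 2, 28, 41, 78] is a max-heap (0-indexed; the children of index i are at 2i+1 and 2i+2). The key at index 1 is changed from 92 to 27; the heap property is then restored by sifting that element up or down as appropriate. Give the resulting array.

[99, 86, 50, 59, 78, 3, 2, 28, 41, 27]

set index 1 from 92 to 27 → [99, 27, 50, 59, 86, 3, 2, 28, 41, 78]
27 vs larger child 86 at index 4, swap → [99, 86, 50, 59, 27, 3, 2, 28, 41, 78]
27 vs only child 78 at index 9, swap → [99, 86, 50, 59, 78, 3, 2, 28, 41, 27]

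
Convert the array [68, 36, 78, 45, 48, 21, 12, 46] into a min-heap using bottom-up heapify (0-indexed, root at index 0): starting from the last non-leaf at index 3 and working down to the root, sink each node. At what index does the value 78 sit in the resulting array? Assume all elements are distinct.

6

sift down from index 3: already satisfies heap property
sift down from index 2:
  78 vs smaller child 12 at index 6, swap → [68, 36, 12, 45, 48, 21, 78, 46]
sift down from index 1: already satisfies heap property
sift down from index 0:
  68 vs smaller child 12 at index 2, swap → [12, 36, 68, 45, 48, 21, 78, 46]
  68 vs smaller child 21 at index 5, swap → [12, 36, 21, 45, 48, 68, 78, 46]
resulting array: [12, 36, 21, 45, 48, 68, 78, 46]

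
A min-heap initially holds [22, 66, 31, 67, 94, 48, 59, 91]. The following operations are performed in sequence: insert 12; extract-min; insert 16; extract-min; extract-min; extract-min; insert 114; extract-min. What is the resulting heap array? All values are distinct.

[59, 66, 91, 67, 94, 114]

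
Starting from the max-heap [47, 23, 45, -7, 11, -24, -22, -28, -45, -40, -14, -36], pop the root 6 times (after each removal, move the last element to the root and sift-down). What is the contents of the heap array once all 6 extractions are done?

[-22, -28, -24, -40, -45, -36]

extract-max #1 returns 47:
  remove root 47; move last element -36 to root → [-36, 23, 45, -7, 11, -24, -22, -28, -45, -40, -14]
  -36 vs larger child 45 at index 2, swap → [45, 23, -36, -7, 11, -24, -22, -28, -45, -40, -14]
  -36 vs larger child -22 at index 6, swap → [45, 23, -22, -7, 11, -24, -36, -28, -45, -40, -14]
extract-max #2 returns 45:
  remove root 45; move last element -14 to root → [-14, 23, -22, -7, 11, -24, -36, -28, -45, -40]
  -14 vs larger child 23 at index 1, swap → [23, -14, -22, -7, 11, -24, -36, -28, -45, -40]
  -14 vs larger child 11 at index 4, swap → [23, 11, -22, -7, -14, -24, -36, -28, -45, -40]
extract-max #3 returns 23:
  remove root 23; move last element -40 to root → [-40, 11, -22, -7, -14, -24, -36, -28, -45]
  -40 vs larger child 11 at index 1, swap → [11, -40, -22, -7, -14, -24, -36, -28, -45]
  -40 vs larger child -7 at index 3, swap → [11, -7, -22, -40, -14, -24, -36, -28, -45]
  -40 vs larger child -28 at index 7, swap → [11, -7, -22, -28, -14, -24, -36, -40, -45]
extract-max #4 returns 11:
  remove root 11; move last element -45 to root → [-45, -7, -22, -28, -14, -24, -36, -40]
  -45 vs larger child -7 at index 1, swap → [-7, -45, -22, -28, -14, -24, -36, -40]
  -45 vs larger child -14 at index 4, swap → [-7, -14, -22, -28, -45, -24, -36, -40]
extract-max #5 returns -7:
  remove root -7; move last element -40 to root → [-40, -14, -22, -28, -45, -24, -36]
  -40 vs larger child -14 at index 1, swap → [-14, -40, -22, -28, -45, -24, -36]
  -40 vs larger child -28 at index 3, swap → [-14, -28, -22, -40, -45, -24, -36]
extract-max #6 returns -14:
  remove root -14; move last element -36 to root → [-36, -28, -22, -40, -45, -24]
  -36 vs larger child -22 at index 2, swap → [-22, -28, -36, -40, -45, -24]
  -36 vs only child -24 at index 5, swap → [-22, -28, -24, -40, -45, -36]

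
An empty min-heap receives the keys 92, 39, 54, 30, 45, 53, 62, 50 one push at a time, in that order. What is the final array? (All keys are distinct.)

Insert 92:
  append 92 at index 0 → [92] (no swap needed)
Insert 39:
  append 39 at index 1 → [92, 39]
  39 < parent 92 at index 0, swap → [39, 92]
Insert 54:
  append 54 at index 2 → [39, 92, 54] (no swap needed)
Insert 30:
  append 30 at index 3 → [39, 92, 54, 30]
  30 < parent 92 at index 1, swap → [39, 30, 54, 92]
  30 < parent 39 at index 0, swap → [30, 39, 54, 92]
Insert 45:
  append 45 at index 4 → [30, 39, 54, 92, 45] (no swap needed)
Insert 53:
  append 53 at index 5 → [30, 39, 54, 92, 45, 53]
  53 < parent 54 at index 2, swap → [30, 39, 53, 92, 45, 54]
Insert 62:
  append 62 at index 6 → [30, 39, 53, 92, 45, 54, 62] (no swap needed)
Insert 50:
  append 50 at index 7 → [30, 39, 53, 92, 45, 54, 62, 50]
  50 < parent 92 at index 3, swap → [30, 39, 53, 50, 45, 54, 62, 92]

[30, 39, 53, 50, 45, 54, 62, 92]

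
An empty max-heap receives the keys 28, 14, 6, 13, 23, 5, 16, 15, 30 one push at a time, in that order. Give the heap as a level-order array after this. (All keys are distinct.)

[30, 28, 16, 23, 14, 5, 6, 13, 15]

Insert 28:
  append 28 at index 0 → [28] (no swap needed)
Insert 14:
  append 14 at index 1 → [28, 14] (no swap needed)
Insert 6:
  append 6 at index 2 → [28, 14, 6] (no swap needed)
Insert 13:
  append 13 at index 3 → [28, 14, 6, 13] (no swap needed)
Insert 23:
  append 23 at index 4 → [28, 14, 6, 13, 23]
  23 > parent 14 at index 1, swap → [28, 23, 6, 13, 14]
Insert 5:
  append 5 at index 5 → [28, 23, 6, 13, 14, 5] (no swap needed)
Insert 16:
  append 16 at index 6 → [28, 23, 6, 13, 14, 5, 16]
  16 > parent 6 at index 2, swap → [28, 23, 16, 13, 14, 5, 6]
Insert 15:
  append 15 at index 7 → [28, 23, 16, 13, 14, 5, 6, 15]
  15 > parent 13 at index 3, swap → [28, 23, 16, 15, 14, 5, 6, 13]
Insert 30:
  append 30 at index 8 → [28, 23, 16, 15, 14, 5, 6, 13, 30]
  30 > parent 15 at index 3, swap → [28, 23, 16, 30, 14, 5, 6, 13, 15]
  30 > parent 23 at index 1, swap → [28, 30, 16, 23, 14, 5, 6, 13, 15]
  30 > parent 28 at index 0, swap → [30, 28, 16, 23, 14, 5, 6, 13, 15]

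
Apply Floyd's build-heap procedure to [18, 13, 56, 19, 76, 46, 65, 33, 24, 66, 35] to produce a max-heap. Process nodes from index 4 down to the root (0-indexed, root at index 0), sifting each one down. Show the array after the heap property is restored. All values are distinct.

[76, 66, 65, 33, 35, 46, 56, 19, 24, 13, 18]

sift down from index 4: already satisfies heap property
sift down from index 3:
  19 vs larger child 33 at index 7, swap → [18, 13, 56, 33, 76, 46, 65, 19, 24, 66, 35]
sift down from index 2:
  56 vs larger child 65 at index 6, swap → [18, 13, 65, 33, 76, 46, 56, 19, 24, 66, 35]
sift down from index 1:
  13 vs larger child 76 at index 4, swap → [18, 76, 65, 33, 13, 46, 56, 19, 24, 66, 35]
  13 vs larger child 66 at index 9, swap → [18, 76, 65, 33, 66, 46, 56, 19, 24, 13, 35]
sift down from index 0:
  18 vs larger child 76 at index 1, swap → [76, 18, 65, 33, 66, 46, 56, 19, 24, 13, 35]
  18 vs larger child 66 at index 4, swap → [76, 66, 65, 33, 18, 46, 56, 19, 24, 13, 35]
  18 vs larger child 35 at index 10, swap → [76, 66, 65, 33, 35, 46, 56, 19, 24, 13, 18]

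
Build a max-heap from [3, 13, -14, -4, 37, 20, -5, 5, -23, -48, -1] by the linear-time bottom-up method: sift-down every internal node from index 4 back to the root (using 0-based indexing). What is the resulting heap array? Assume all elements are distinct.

[37, 13, 20, 5, 3, -14, -5, -4, -23, -48, -1]

sift down from index 4: already satisfies heap property
sift down from index 3:
  -4 vs larger child 5 at index 7, swap → [3, 13, -14, 5, 37, 20, -5, -4, -23, -48, -1]
sift down from index 2:
  -14 vs larger child 20 at index 5, swap → [3, 13, 20, 5, 37, -14, -5, -4, -23, -48, -1]
sift down from index 1:
  13 vs larger child 37 at index 4, swap → [3, 37, 20, 5, 13, -14, -5, -4, -23, -48, -1]
sift down from index 0:
  3 vs larger child 37 at index 1, swap → [37, 3, 20, 5, 13, -14, -5, -4, -23, -48, -1]
  3 vs larger child 13 at index 4, swap → [37, 13, 20, 5, 3, -14, -5, -4, -23, -48, -1]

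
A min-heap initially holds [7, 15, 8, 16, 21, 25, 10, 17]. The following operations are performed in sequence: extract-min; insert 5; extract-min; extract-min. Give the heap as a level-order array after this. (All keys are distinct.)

[10, 15, 17, 16, 21, 25]

extract-min → returns 7:
  remove root 7; move last element 17 to root → [17, 15, 8, 16, 21, 25, 10]
  17 vs smaller child 8 at index 2, swap → [8, 15, 17, 16, 21, 25, 10]
  17 vs smaller child 10 at index 6, swap → [8, 15, 10, 16, 21, 25, 17]
insert 5:
  append 5 at index 7 → [8, 15, 10, 16, 21, 25, 17, 5]
  5 < parent 16 at index 3, swap → [8, 15, 10, 5, 21, 25, 17, 16]
  5 < parent 15 at index 1, swap → [8, 5, 10, 15, 21, 25, 17, 16]
  5 < parent 8 at index 0, swap → [5, 8, 10, 15, 21, 25, 17, 16]
extract-min → returns 5:
  remove root 5; move last element 16 to root → [16, 8, 10, 15, 21, 25, 17]
  16 vs smaller child 8 at index 1, swap → [8, 16, 10, 15, 21, 25, 17]
  16 vs smaller child 15 at index 3, swap → [8, 15, 10, 16, 21, 25, 17]
extract-min → returns 8:
  remove root 8; move last element 17 to root → [17, 15, 10, 16, 21, 25]
  17 vs smaller child 10 at index 2, swap → [10, 15, 17, 16, 21, 25]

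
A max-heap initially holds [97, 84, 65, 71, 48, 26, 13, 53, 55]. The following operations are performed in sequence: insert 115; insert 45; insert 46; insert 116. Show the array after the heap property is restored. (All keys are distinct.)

insert 115:
  append 115 at index 9 → [97, 84, 65, 71, 48, 26, 13, 53, 55, 115]
  115 > parent 48 at index 4, swap → [97, 84, 65, 71, 115, 26, 13, 53, 55, 48]
  115 > parent 84 at index 1, swap → [97, 115, 65, 71, 84, 26, 13, 53, 55, 48]
  115 > parent 97 at index 0, swap → [115, 97, 65, 71, 84, 26, 13, 53, 55, 48]
insert 45:
  append 45 at index 10 → [115, 97, 65, 71, 84, 26, 13, 53, 55, 48, 45] (no swap needed)
insert 46:
  append 46 at index 11 → [115, 97, 65, 71, 84, 26, 13, 53, 55, 48, 45, 46]
  46 > parent 26 at index 5, swap → [115, 97, 65, 71, 84, 46, 13, 53, 55, 48, 45, 26]
insert 116:
  append 116 at index 12 → [115, 97, 65, 71, 84, 46, 13, 53, 55, 48, 45, 26, 116]
  116 > parent 46 at index 5, swap → [115, 97, 65, 71, 84, 116, 13, 53, 55, 48, 45, 26, 46]
  116 > parent 65 at index 2, swap → [115, 97, 116, 71, 84, 65, 13, 53, 55, 48, 45, 26, 46]
  116 > parent 115 at index 0, swap → [116, 97, 115, 71, 84, 65, 13, 53, 55, 48, 45, 26, 46]

[116, 97, 115, 71, 84, 65, 13, 53, 55, 48, 45, 26, 46]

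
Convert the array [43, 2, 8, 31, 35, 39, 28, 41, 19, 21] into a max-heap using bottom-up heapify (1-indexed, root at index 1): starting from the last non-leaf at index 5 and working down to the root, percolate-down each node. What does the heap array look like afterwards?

[43, 41, 39, 31, 35, 8, 28, 2, 19, 21]

sift down from index 5: already satisfies heap property
sift down from index 4:
  31 vs larger child 41 at index 8, swap → [43, 2, 8, 41, 35, 39, 28, 31, 19, 21]
sift down from index 3:
  8 vs larger child 39 at index 6, swap → [43, 2, 39, 41, 35, 8, 28, 31, 19, 21]
sift down from index 2:
  2 vs larger child 41 at index 4, swap → [43, 41, 39, 2, 35, 8, 28, 31, 19, 21]
  2 vs larger child 31 at index 8, swap → [43, 41, 39, 31, 35, 8, 28, 2, 19, 21]
sift down from index 1: already satisfies heap property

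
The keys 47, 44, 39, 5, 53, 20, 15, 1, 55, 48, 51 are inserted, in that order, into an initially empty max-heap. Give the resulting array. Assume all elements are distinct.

[55, 53, 39, 47, 51, 20, 15, 1, 5, 44, 48]

Insert 47:
  append 47 at index 0 → [47] (no swap needed)
Insert 44:
  append 44 at index 1 → [47, 44] (no swap needed)
Insert 39:
  append 39 at index 2 → [47, 44, 39] (no swap needed)
Insert 5:
  append 5 at index 3 → [47, 44, 39, 5] (no swap needed)
Insert 53:
  append 53 at index 4 → [47, 44, 39, 5, 53]
  53 > parent 44 at index 1, swap → [47, 53, 39, 5, 44]
  53 > parent 47 at index 0, swap → [53, 47, 39, 5, 44]
Insert 20:
  append 20 at index 5 → [53, 47, 39, 5, 44, 20] (no swap needed)
Insert 15:
  append 15 at index 6 → [53, 47, 39, 5, 44, 20, 15] (no swap needed)
Insert 1:
  append 1 at index 7 → [53, 47, 39, 5, 44, 20, 15, 1] (no swap needed)
Insert 55:
  append 55 at index 8 → [53, 47, 39, 5, 44, 20, 15, 1, 55]
  55 > parent 5 at index 3, swap → [53, 47, 39, 55, 44, 20, 15, 1, 5]
  55 > parent 47 at index 1, swap → [53, 55, 39, 47, 44, 20, 15, 1, 5]
  55 > parent 53 at index 0, swap → [55, 53, 39, 47, 44, 20, 15, 1, 5]
Insert 48:
  append 48 at index 9 → [55, 53, 39, 47, 44, 20, 15, 1, 5, 48]
  48 > parent 44 at index 4, swap → [55, 53, 39, 47, 48, 20, 15, 1, 5, 44]
Insert 51:
  append 51 at index 10 → [55, 53, 39, 47, 48, 20, 15, 1, 5, 44, 51]
  51 > parent 48 at index 4, swap → [55, 53, 39, 47, 51, 20, 15, 1, 5, 44, 48]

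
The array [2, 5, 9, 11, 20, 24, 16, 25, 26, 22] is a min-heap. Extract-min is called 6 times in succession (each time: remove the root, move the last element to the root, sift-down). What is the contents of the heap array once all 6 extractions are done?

[22, 25, 24, 26]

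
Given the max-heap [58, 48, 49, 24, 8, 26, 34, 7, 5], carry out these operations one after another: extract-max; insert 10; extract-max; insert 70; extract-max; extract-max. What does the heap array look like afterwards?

extract-max → returns 58:
  remove root 58; move last element 5 to root → [5, 48, 49, 24, 8, 26, 34, 7]
  5 vs larger child 49 at index 2, swap → [49, 48, 5, 24, 8, 26, 34, 7]
  5 vs larger child 34 at index 6, swap → [49, 48, 34, 24, 8, 26, 5, 7]
insert 10:
  append 10 at index 8 → [49, 48, 34, 24, 8, 26, 5, 7, 10] (no swap needed)
extract-max → returns 49:
  remove root 49; move last element 10 to root → [10, 48, 34, 24, 8, 26, 5, 7]
  10 vs larger child 48 at index 1, swap → [48, 10, 34, 24, 8, 26, 5, 7]
  10 vs larger child 24 at index 3, swap → [48, 24, 34, 10, 8, 26, 5, 7]
insert 70:
  append 70 at index 8 → [48, 24, 34, 10, 8, 26, 5, 7, 70]
  70 > parent 10 at index 3, swap → [48, 24, 34, 70, 8, 26, 5, 7, 10]
  70 > parent 24 at index 1, swap → [48, 70, 34, 24, 8, 26, 5, 7, 10]
  70 > parent 48 at index 0, swap → [70, 48, 34, 24, 8, 26, 5, 7, 10]
extract-max → returns 70:
  remove root 70; move last element 10 to root → [10, 48, 34, 24, 8, 26, 5, 7]
  10 vs larger child 48 at index 1, swap → [48, 10, 34, 24, 8, 26, 5, 7]
  10 vs larger child 24 at index 3, swap → [48, 24, 34, 10, 8, 26, 5, 7]
extract-max → returns 48:
  remove root 48; move last element 7 to root → [7, 24, 34, 10, 8, 26, 5]
  7 vs larger child 34 at index 2, swap → [34, 24, 7, 10, 8, 26, 5]
  7 vs larger child 26 at index 5, swap → [34, 24, 26, 10, 8, 7, 5]

[34, 24, 26, 10, 8, 7, 5]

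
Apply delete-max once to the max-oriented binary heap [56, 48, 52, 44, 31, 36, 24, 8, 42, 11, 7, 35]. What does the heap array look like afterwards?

remove root 56; move last element 35 to root → [35, 48, 52, 44, 31, 36, 24, 8, 42, 11, 7]
35 vs larger child 52 at index 2, swap → [52, 48, 35, 44, 31, 36, 24, 8, 42, 11, 7]
35 vs larger child 36 at index 5, swap → [52, 48, 36, 44, 31, 35, 24, 8, 42, 11, 7]

[52, 48, 36, 44, 31, 35, 24, 8, 42, 11, 7]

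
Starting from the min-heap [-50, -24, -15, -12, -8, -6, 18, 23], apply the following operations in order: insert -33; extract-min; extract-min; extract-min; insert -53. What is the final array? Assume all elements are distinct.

[-53, -12, -15, 23, -8, 18, -6]

insert -33:
  append -33 at index 8 → [-50, -24, -15, -12, -8, -6, 18, 23, -33]
  -33 < parent -12 at index 3, swap → [-50, -24, -15, -33, -8, -6, 18, 23, -12]
  -33 < parent -24 at index 1, swap → [-50, -33, -15, -24, -8, -6, 18, 23, -12]
extract-min → returns -50:
  remove root -50; move last element -12 to root → [-12, -33, -15, -24, -8, -6, 18, 23]
  -12 vs smaller child -33 at index 1, swap → [-33, -12, -15, -24, -8, -6, 18, 23]
  -12 vs smaller child -24 at index 3, swap → [-33, -24, -15, -12, -8, -6, 18, 23]
extract-min → returns -33:
  remove root -33; move last element 23 to root → [23, -24, -15, -12, -8, -6, 18]
  23 vs smaller child -24 at index 1, swap → [-24, 23, -15, -12, -8, -6, 18]
  23 vs smaller child -12 at index 3, swap → [-24, -12, -15, 23, -8, -6, 18]
extract-min → returns -24:
  remove root -24; move last element 18 to root → [18, -12, -15, 23, -8, -6]
  18 vs smaller child -15 at index 2, swap → [-15, -12, 18, 23, -8, -6]
  18 vs only child -6 at index 5, swap → [-15, -12, -6, 23, -8, 18]
insert -53:
  append -53 at index 6 → [-15, -12, -6, 23, -8, 18, -53]
  -53 < parent -6 at index 2, swap → [-15, -12, -53, 23, -8, 18, -6]
  -53 < parent -15 at index 0, swap → [-53, -12, -15, 23, -8, 18, -6]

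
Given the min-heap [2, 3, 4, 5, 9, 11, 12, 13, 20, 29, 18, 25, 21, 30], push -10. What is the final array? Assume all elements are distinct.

[-10, 3, 2, 5, 9, 11, 4, 13, 20, 29, 18, 25, 21, 30, 12]

append -10 at index 14 → [2, 3, 4, 5, 9, 11, 12, 13, 20, 29, 18, 25, 21, 30, -10]
-10 < parent 12 at index 6, swap → [2, 3, 4, 5, 9, 11, -10, 13, 20, 29, 18, 25, 21, 30, 12]
-10 < parent 4 at index 2, swap → [2, 3, -10, 5, 9, 11, 4, 13, 20, 29, 18, 25, 21, 30, 12]
-10 < parent 2 at index 0, swap → [-10, 3, 2, 5, 9, 11, 4, 13, 20, 29, 18, 25, 21, 30, 12]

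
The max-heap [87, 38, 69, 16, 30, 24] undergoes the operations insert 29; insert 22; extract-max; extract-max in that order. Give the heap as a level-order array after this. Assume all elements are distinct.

insert 29:
  append 29 at index 6 → [87, 38, 69, 16, 30, 24, 29] (no swap needed)
insert 22:
  append 22 at index 7 → [87, 38, 69, 16, 30, 24, 29, 22]
  22 > parent 16 at index 3, swap → [87, 38, 69, 22, 30, 24, 29, 16]
extract-max → returns 87:
  remove root 87; move last element 16 to root → [16, 38, 69, 22, 30, 24, 29]
  16 vs larger child 69 at index 2, swap → [69, 38, 16, 22, 30, 24, 29]
  16 vs larger child 29 at index 6, swap → [69, 38, 29, 22, 30, 24, 16]
extract-max → returns 69:
  remove root 69; move last element 16 to root → [16, 38, 29, 22, 30, 24]
  16 vs larger child 38 at index 1, swap → [38, 16, 29, 22, 30, 24]
  16 vs larger child 30 at index 4, swap → [38, 30, 29, 22, 16, 24]

[38, 30, 29, 22, 16, 24]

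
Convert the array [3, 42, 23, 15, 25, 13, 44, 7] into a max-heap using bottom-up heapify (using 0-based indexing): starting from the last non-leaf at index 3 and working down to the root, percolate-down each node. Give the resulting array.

[44, 42, 23, 15, 25, 13, 3, 7]

sift down from index 3: already satisfies heap property
sift down from index 2:
  23 vs larger child 44 at index 6, swap → [3, 42, 44, 15, 25, 13, 23, 7]
sift down from index 1: already satisfies heap property
sift down from index 0:
  3 vs larger child 44 at index 2, swap → [44, 42, 3, 15, 25, 13, 23, 7]
  3 vs larger child 23 at index 6, swap → [44, 42, 23, 15, 25, 13, 3, 7]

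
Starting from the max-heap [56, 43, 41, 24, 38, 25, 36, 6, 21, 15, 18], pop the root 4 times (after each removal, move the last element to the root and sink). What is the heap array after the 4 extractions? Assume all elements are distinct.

[36, 24, 25, 21, 18, 6, 15]

extract-max #1 returns 56:
  remove root 56; move last element 18 to root → [18, 43, 41, 24, 38, 25, 36, 6, 21, 15]
  18 vs larger child 43 at index 1, swap → [43, 18, 41, 24, 38, 25, 36, 6, 21, 15]
  18 vs larger child 38 at index 4, swap → [43, 38, 41, 24, 18, 25, 36, 6, 21, 15]
extract-max #2 returns 43:
  remove root 43; move last element 15 to root → [15, 38, 41, 24, 18, 25, 36, 6, 21]
  15 vs larger child 41 at index 2, swap → [41, 38, 15, 24, 18, 25, 36, 6, 21]
  15 vs larger child 36 at index 6, swap → [41, 38, 36, 24, 18, 25, 15, 6, 21]
extract-max #3 returns 41:
  remove root 41; move last element 21 to root → [21, 38, 36, 24, 18, 25, 15, 6]
  21 vs larger child 38 at index 1, swap → [38, 21, 36, 24, 18, 25, 15, 6]
  21 vs larger child 24 at index 3, swap → [38, 24, 36, 21, 18, 25, 15, 6]
extract-max #4 returns 38:
  remove root 38; move last element 6 to root → [6, 24, 36, 21, 18, 25, 15]
  6 vs larger child 36 at index 2, swap → [36, 24, 6, 21, 18, 25, 15]
  6 vs larger child 25 at index 5, swap → [36, 24, 25, 21, 18, 6, 15]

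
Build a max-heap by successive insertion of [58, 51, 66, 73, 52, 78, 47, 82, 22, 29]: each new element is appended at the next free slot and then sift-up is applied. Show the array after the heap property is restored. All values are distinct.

[82, 78, 73, 66, 52, 58, 47, 51, 22, 29]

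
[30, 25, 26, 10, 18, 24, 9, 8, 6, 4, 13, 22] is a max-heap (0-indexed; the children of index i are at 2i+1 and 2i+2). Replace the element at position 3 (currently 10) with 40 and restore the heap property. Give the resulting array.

[40, 30, 26, 25, 18, 24, 9, 8, 6, 4, 13, 22]

set index 3 from 10 to 40 → [30, 25, 26, 40, 18, 24, 9, 8, 6, 4, 13, 22]
40 > parent 25 at index 1, swap → [30, 40, 26, 25, 18, 24, 9, 8, 6, 4, 13, 22]
40 > parent 30 at index 0, swap → [40, 30, 26, 25, 18, 24, 9, 8, 6, 4, 13, 22]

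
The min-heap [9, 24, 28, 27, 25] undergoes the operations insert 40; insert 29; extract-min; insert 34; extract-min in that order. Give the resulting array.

[25, 27, 28, 34, 29, 40]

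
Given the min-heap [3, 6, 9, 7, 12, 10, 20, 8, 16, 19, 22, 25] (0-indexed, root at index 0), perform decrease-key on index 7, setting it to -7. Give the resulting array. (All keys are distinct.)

set index 7 from 8 to -7 → [3, 6, 9, 7, 12, 10, 20, -7, 16, 19, 22, 25]
-7 < parent 7 at index 3, swap → [3, 6, 9, -7, 12, 10, 20, 7, 16, 19, 22, 25]
-7 < parent 6 at index 1, swap → [3, -7, 9, 6, 12, 10, 20, 7, 16, 19, 22, 25]
-7 < parent 3 at index 0, swap → [-7, 3, 9, 6, 12, 10, 20, 7, 16, 19, 22, 25]

[-7, 3, 9, 6, 12, 10, 20, 7, 16, 19, 22, 25]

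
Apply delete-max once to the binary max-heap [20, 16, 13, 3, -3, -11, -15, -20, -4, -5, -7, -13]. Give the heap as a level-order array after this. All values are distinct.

[16, 3, 13, -4, -3, -11, -15, -20, -13, -5, -7]

remove root 20; move last element -13 to root → [-13, 16, 13, 3, -3, -11, -15, -20, -4, -5, -7]
-13 vs larger child 16 at index 1, swap → [16, -13, 13, 3, -3, -11, -15, -20, -4, -5, -7]
-13 vs larger child 3 at index 3, swap → [16, 3, 13, -13, -3, -11, -15, -20, -4, -5, -7]
-13 vs larger child -4 at index 8, swap → [16, 3, 13, -4, -3, -11, -15, -20, -13, -5, -7]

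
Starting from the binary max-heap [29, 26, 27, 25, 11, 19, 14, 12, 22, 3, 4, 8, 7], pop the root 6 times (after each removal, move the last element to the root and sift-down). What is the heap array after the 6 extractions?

[14, 12, 8, 7, 11, 4, 3]

extract-max #1 returns 29:
  remove root 29; move last element 7 to root → [7, 26, 27, 25, 11, 19, 14, 12, 22, 3, 4, 8]
  7 vs larger child 27 at index 2, swap → [27, 26, 7, 25, 11, 19, 14, 12, 22, 3, 4, 8]
  7 vs larger child 19 at index 5, swap → [27, 26, 19, 25, 11, 7, 14, 12, 22, 3, 4, 8]
  7 vs only child 8 at index 11, swap → [27, 26, 19, 25, 11, 8, 14, 12, 22, 3, 4, 7]
extract-max #2 returns 27:
  remove root 27; move last element 7 to root → [7, 26, 19, 25, 11, 8, 14, 12, 22, 3, 4]
  7 vs larger child 26 at index 1, swap → [26, 7, 19, 25, 11, 8, 14, 12, 22, 3, 4]
  7 vs larger child 25 at index 3, swap → [26, 25, 19, 7, 11, 8, 14, 12, 22, 3, 4]
  7 vs larger child 22 at index 8, swap → [26, 25, 19, 22, 11, 8, 14, 12, 7, 3, 4]
extract-max #3 returns 26:
  remove root 26; move last element 4 to root → [4, 25, 19, 22, 11, 8, 14, 12, 7, 3]
  4 vs larger child 25 at index 1, swap → [25, 4, 19, 22, 11, 8, 14, 12, 7, 3]
  4 vs larger child 22 at index 3, swap → [25, 22, 19, 4, 11, 8, 14, 12, 7, 3]
  4 vs larger child 12 at index 7, swap → [25, 22, 19, 12, 11, 8, 14, 4, 7, 3]
extract-max #4 returns 25:
  remove root 25; move last element 3 to root → [3, 22, 19, 12, 11, 8, 14, 4, 7]
  3 vs larger child 22 at index 1, swap → [22, 3, 19, 12, 11, 8, 14, 4, 7]
  3 vs larger child 12 at index 3, swap → [22, 12, 19, 3, 11, 8, 14, 4, 7]
  3 vs larger child 7 at index 8, swap → [22, 12, 19, 7, 11, 8, 14, 4, 3]
extract-max #5 returns 22:
  remove root 22; move last element 3 to root → [3, 12, 19, 7, 11, 8, 14, 4]
  3 vs larger child 19 at index 2, swap → [19, 12, 3, 7, 11, 8, 14, 4]
  3 vs larger child 14 at index 6, swap → [19, 12, 14, 7, 11, 8, 3, 4]
extract-max #6 returns 19:
  remove root 19; move last element 4 to root → [4, 12, 14, 7, 11, 8, 3]
  4 vs larger child 14 at index 2, swap → [14, 12, 4, 7, 11, 8, 3]
  4 vs larger child 8 at index 5, swap → [14, 12, 8, 7, 11, 4, 3]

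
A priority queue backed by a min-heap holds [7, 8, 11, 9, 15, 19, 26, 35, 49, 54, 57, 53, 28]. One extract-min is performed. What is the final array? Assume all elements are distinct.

remove root 7; move last element 28 to root → [28, 8, 11, 9, 15, 19, 26, 35, 49, 54, 57, 53]
28 vs smaller child 8 at index 1, swap → [8, 28, 11, 9, 15, 19, 26, 35, 49, 54, 57, 53]
28 vs smaller child 9 at index 3, swap → [8, 9, 11, 28, 15, 19, 26, 35, 49, 54, 57, 53]

[8, 9, 11, 28, 15, 19, 26, 35, 49, 54, 57, 53]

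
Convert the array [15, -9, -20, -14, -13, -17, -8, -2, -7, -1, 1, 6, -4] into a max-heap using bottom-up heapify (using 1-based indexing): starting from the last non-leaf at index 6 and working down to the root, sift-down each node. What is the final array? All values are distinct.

[15, 1, 6, -2, -1, -4, -8, -14, -7, -9, -13, -17, -20]

sift down from index 6:
  -17 vs larger child 6 at index 12, swap → [15, -9, -20, -14, -13, 6, -8, -2, -7, -1, 1, -17, -4]
sift down from index 5:
  -13 vs larger child 1 at index 11, swap → [15, -9, -20, -14, 1, 6, -8, -2, -7, -1, -13, -17, -4]
sift down from index 4:
  -14 vs larger child -2 at index 8, swap → [15, -9, -20, -2, 1, 6, -8, -14, -7, -1, -13, -17, -4]
sift down from index 3:
  -20 vs larger child 6 at index 6, swap → [15, -9, 6, -2, 1, -20, -8, -14, -7, -1, -13, -17, -4]
  -20 vs larger child -4 at index 13, swap → [15, -9, 6, -2, 1, -4, -8, -14, -7, -1, -13, -17, -20]
sift down from index 2:
  -9 vs larger child 1 at index 5, swap → [15, 1, 6, -2, -9, -4, -8, -14, -7, -1, -13, -17, -20]
  -9 vs larger child -1 at index 10, swap → [15, 1, 6, -2, -1, -4, -8, -14, -7, -9, -13, -17, -20]
sift down from index 1: already satisfies heap property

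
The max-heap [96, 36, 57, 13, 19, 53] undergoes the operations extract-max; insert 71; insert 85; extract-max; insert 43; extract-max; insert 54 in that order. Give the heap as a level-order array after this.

[57, 36, 54, 13, 19, 43, 53]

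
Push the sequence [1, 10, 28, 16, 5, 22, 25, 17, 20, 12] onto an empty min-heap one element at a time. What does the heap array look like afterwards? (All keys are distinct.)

[1, 5, 22, 16, 10, 28, 25, 17, 20, 12]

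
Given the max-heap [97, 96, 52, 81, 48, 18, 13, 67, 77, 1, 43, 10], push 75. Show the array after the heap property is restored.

[97, 96, 75, 81, 48, 52, 13, 67, 77, 1, 43, 10, 18]

append 75 at index 12 → [97, 96, 52, 81, 48, 18, 13, 67, 77, 1, 43, 10, 75]
75 > parent 18 at index 5, swap → [97, 96, 52, 81, 48, 75, 13, 67, 77, 1, 43, 10, 18]
75 > parent 52 at index 2, swap → [97, 96, 75, 81, 48, 52, 13, 67, 77, 1, 43, 10, 18]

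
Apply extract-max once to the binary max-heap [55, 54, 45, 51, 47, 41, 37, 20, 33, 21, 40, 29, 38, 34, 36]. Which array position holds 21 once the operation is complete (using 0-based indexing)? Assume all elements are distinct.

9

remove root 55; move last element 36 to root → [36, 54, 45, 51, 47, 41, 37, 20, 33, 21, 40, 29, 38, 34]
36 vs larger child 54 at index 1, swap → [54, 36, 45, 51, 47, 41, 37, 20, 33, 21, 40, 29, 38, 34]
36 vs larger child 51 at index 3, swap → [54, 51, 45, 36, 47, 41, 37, 20, 33, 21, 40, 29, 38, 34]
resulting array: [54, 51, 45, 36, 47, 41, 37, 20, 33, 21, 40, 29, 38, 34]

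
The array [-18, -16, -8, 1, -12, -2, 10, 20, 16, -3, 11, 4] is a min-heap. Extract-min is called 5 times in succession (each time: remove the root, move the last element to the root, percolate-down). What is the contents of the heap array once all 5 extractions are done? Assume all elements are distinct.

[-2, 1, 10, 16, 4, 11, 20]

extract-min #1 returns -18:
  remove root -18; move last element 4 to root → [4, -16, -8, 1, -12, -2, 10, 20, 16, -3, 11]
  4 vs smaller child -16 at index 1, swap → [-16, 4, -8, 1, -12, -2, 10, 20, 16, -3, 11]
  4 vs smaller child -12 at index 4, swap → [-16, -12, -8, 1, 4, -2, 10, 20, 16, -3, 11]
  4 vs smaller child -3 at index 9, swap → [-16, -12, -8, 1, -3, -2, 10, 20, 16, 4, 11]
extract-min #2 returns -16:
  remove root -16; move last element 11 to root → [11, -12, -8, 1, -3, -2, 10, 20, 16, 4]
  11 vs smaller child -12 at index 1, swap → [-12, 11, -8, 1, -3, -2, 10, 20, 16, 4]
  11 vs smaller child -3 at index 4, swap → [-12, -3, -8, 1, 11, -2, 10, 20, 16, 4]
  11 vs only child 4 at index 9, swap → [-12, -3, -8, 1, 4, -2, 10, 20, 16, 11]
extract-min #3 returns -12:
  remove root -12; move last element 11 to root → [11, -3, -8, 1, 4, -2, 10, 20, 16]
  11 vs smaller child -8 at index 2, swap → [-8, -3, 11, 1, 4, -2, 10, 20, 16]
  11 vs smaller child -2 at index 5, swap → [-8, -3, -2, 1, 4, 11, 10, 20, 16]
extract-min #4 returns -8:
  remove root -8; move last element 16 to root → [16, -3, -2, 1, 4, 11, 10, 20]
  16 vs smaller child -3 at index 1, swap → [-3, 16, -2, 1, 4, 11, 10, 20]
  16 vs smaller child 1 at index 3, swap → [-3, 1, -2, 16, 4, 11, 10, 20]
extract-min #5 returns -3:
  remove root -3; move last element 20 to root → [20, 1, -2, 16, 4, 11, 10]
  20 vs smaller child -2 at index 2, swap → [-2, 1, 20, 16, 4, 11, 10]
  20 vs smaller child 10 at index 6, swap → [-2, 1, 10, 16, 4, 11, 20]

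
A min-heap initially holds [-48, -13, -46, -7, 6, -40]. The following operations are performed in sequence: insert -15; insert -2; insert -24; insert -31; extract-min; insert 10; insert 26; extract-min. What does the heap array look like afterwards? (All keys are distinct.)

[-40, -31, -15, -13, -24, 6, 26, -2, -7, 10]

insert -15:
  append -15 at index 6 → [-48, -13, -46, -7, 6, -40, -15] (no swap needed)
insert -2:
  append -2 at index 7 → [-48, -13, -46, -7, 6, -40, -15, -2] (no swap needed)
insert -24:
  append -24 at index 8 → [-48, -13, -46, -7, 6, -40, -15, -2, -24]
  -24 < parent -7 at index 3, swap → [-48, -13, -46, -24, 6, -40, -15, -2, -7]
  -24 < parent -13 at index 1, swap → [-48, -24, -46, -13, 6, -40, -15, -2, -7]
insert -31:
  append -31 at index 9 → [-48, -24, -46, -13, 6, -40, -15, -2, -7, -31]
  -31 < parent 6 at index 4, swap → [-48, -24, -46, -13, -31, -40, -15, -2, -7, 6]
  -31 < parent -24 at index 1, swap → [-48, -31, -46, -13, -24, -40, -15, -2, -7, 6]
extract-min → returns -48:
  remove root -48; move last element 6 to root → [6, -31, -46, -13, -24, -40, -15, -2, -7]
  6 vs smaller child -46 at index 2, swap → [-46, -31, 6, -13, -24, -40, -15, -2, -7]
  6 vs smaller child -40 at index 5, swap → [-46, -31, -40, -13, -24, 6, -15, -2, -7]
insert 10:
  append 10 at index 9 → [-46, -31, -40, -13, -24, 6, -15, -2, -7, 10] (no swap needed)
insert 26:
  append 26 at index 10 → [-46, -31, -40, -13, -24, 6, -15, -2, -7, 10, 26] (no swap needed)
extract-min → returns -46:
  remove root -46; move last element 26 to root → [26, -31, -40, -13, -24, 6, -15, -2, -7, 10]
  26 vs smaller child -40 at index 2, swap → [-40, -31, 26, -13, -24, 6, -15, -2, -7, 10]
  26 vs smaller child -15 at index 6, swap → [-40, -31, -15, -13, -24, 6, 26, -2, -7, 10]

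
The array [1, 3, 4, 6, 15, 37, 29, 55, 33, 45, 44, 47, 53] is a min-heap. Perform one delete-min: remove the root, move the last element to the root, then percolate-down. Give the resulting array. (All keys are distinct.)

[3, 6, 4, 33, 15, 37, 29, 55, 53, 45, 44, 47]

remove root 1; move last element 53 to root → [53, 3, 4, 6, 15, 37, 29, 55, 33, 45, 44, 47]
53 vs smaller child 3 at index 1, swap → [3, 53, 4, 6, 15, 37, 29, 55, 33, 45, 44, 47]
53 vs smaller child 6 at index 3, swap → [3, 6, 4, 53, 15, 37, 29, 55, 33, 45, 44, 47]
53 vs smaller child 33 at index 8, swap → [3, 6, 4, 33, 15, 37, 29, 55, 53, 45, 44, 47]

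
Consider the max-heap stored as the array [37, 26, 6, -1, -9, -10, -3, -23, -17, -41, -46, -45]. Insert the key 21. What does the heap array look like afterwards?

[37, 26, 21, -1, -9, 6, -3, -23, -17, -41, -46, -45, -10]

append 21 at index 12 → [37, 26, 6, -1, -9, -10, -3, -23, -17, -41, -46, -45, 21]
21 > parent -10 at index 5, swap → [37, 26, 6, -1, -9, 21, -3, -23, -17, -41, -46, -45, -10]
21 > parent 6 at index 2, swap → [37, 26, 21, -1, -9, 6, -3, -23, -17, -41, -46, -45, -10]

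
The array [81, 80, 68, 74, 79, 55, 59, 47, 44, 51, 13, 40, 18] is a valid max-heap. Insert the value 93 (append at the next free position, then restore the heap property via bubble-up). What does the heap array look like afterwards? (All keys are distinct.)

append 93 at index 13 → [81, 80, 68, 74, 79, 55, 59, 47, 44, 51, 13, 40, 18, 93]
93 > parent 59 at index 6, swap → [81, 80, 68, 74, 79, 55, 93, 47, 44, 51, 13, 40, 18, 59]
93 > parent 68 at index 2, swap → [81, 80, 93, 74, 79, 55, 68, 47, 44, 51, 13, 40, 18, 59]
93 > parent 81 at index 0, swap → [93, 80, 81, 74, 79, 55, 68, 47, 44, 51, 13, 40, 18, 59]

[93, 80, 81, 74, 79, 55, 68, 47, 44, 51, 13, 40, 18, 59]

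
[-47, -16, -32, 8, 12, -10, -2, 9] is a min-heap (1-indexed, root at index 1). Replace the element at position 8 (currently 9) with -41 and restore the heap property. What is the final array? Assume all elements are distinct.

[-47, -41, -32, -16, 12, -10, -2, 8]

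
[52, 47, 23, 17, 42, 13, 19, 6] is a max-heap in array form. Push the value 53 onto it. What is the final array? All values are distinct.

append 53 at index 8 → [52, 47, 23, 17, 42, 13, 19, 6, 53]
53 > parent 17 at index 3, swap → [52, 47, 23, 53, 42, 13, 19, 6, 17]
53 > parent 47 at index 1, swap → [52, 53, 23, 47, 42, 13, 19, 6, 17]
53 > parent 52 at index 0, swap → [53, 52, 23, 47, 42, 13, 19, 6, 17]

[53, 52, 23, 47, 42, 13, 19, 6, 17]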